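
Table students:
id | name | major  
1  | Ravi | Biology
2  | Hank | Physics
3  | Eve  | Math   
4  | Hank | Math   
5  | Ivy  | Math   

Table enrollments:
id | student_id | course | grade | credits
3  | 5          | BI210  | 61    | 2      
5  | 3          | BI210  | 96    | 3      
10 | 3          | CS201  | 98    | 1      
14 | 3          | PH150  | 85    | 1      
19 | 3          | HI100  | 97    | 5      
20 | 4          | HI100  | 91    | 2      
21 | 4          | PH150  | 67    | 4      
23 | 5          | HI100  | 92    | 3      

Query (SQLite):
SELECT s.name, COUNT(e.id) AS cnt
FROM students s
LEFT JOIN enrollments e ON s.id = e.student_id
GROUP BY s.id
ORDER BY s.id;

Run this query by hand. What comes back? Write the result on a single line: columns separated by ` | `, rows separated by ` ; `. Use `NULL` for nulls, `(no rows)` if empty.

LEFT JOIN keeps every students row; unmatched ones get NULL for enrollments columns.
Group by students.id and compute COUNT(e.id). COUNT(col) of an all-NULL group is 0.
  1: ids {—} → COUNT(e.id)=0
  2: ids {—} → COUNT(e.id)=0
  3: ids {5, 10, 14, 19} → COUNT(e.id)=4
  4: ids {20, 21} → COUNT(e.id)=2
  5: ids {3, 23} → COUNT(e.id)=2

Ravi | 0 ; Hank | 0 ; Eve | 4 ; Hank | 2 ; Ivy | 2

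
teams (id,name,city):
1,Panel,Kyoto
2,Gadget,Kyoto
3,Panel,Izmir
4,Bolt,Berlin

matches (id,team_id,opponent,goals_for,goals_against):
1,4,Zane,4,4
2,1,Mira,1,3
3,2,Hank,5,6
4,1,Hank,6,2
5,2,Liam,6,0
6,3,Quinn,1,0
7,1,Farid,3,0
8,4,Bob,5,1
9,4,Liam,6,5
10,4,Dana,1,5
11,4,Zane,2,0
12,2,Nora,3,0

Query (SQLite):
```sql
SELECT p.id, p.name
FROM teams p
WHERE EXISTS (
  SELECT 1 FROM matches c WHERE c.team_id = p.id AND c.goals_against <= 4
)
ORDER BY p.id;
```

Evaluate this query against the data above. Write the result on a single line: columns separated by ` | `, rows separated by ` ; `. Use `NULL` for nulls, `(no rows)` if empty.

For each teams row, check whether any matches with matching team_id has goals_against <= 4.
Keep rows where that is true.

1 | Panel ; 2 | Gadget ; 3 | Panel ; 4 | Bolt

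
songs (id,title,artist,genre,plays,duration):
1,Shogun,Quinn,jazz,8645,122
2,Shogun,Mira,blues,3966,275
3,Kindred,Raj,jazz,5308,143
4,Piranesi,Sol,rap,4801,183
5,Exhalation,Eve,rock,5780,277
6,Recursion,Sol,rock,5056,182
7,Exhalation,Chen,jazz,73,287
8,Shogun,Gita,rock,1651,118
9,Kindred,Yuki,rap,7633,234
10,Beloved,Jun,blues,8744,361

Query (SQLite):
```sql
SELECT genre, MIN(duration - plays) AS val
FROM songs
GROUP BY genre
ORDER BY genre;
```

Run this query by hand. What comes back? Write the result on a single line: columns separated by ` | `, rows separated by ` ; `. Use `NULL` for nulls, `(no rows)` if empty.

blues | -8383 ; jazz | -8523 ; rap | -7399 ; rock | -5503

For each row compute duration - plays.
Group by genre; take MIN of the expression per group.
  blues: ids {2, 10} → MIN(duration - plays)=-8383
  jazz: ids {1, 3, 7} → MIN(duration - plays)=-8523
  rap: ids {4, 9} → MIN(duration - plays)=-7399
  rock: ids {5, 6, 8} → MIN(duration - plays)=-5503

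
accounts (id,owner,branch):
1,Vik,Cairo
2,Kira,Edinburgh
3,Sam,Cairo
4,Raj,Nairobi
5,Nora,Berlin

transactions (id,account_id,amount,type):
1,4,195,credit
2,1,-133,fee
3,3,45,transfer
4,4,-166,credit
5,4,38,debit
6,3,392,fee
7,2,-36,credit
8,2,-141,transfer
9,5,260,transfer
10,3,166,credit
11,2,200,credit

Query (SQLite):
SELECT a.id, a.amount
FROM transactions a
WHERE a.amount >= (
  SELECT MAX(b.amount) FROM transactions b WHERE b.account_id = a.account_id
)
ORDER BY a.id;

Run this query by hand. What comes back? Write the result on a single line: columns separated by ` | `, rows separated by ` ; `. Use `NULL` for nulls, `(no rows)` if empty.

For each transactions row a, compute MAX(amount) over rows sharing a.account_id.
Keep row a if a.amount >= that per-group MAX.
  account_id=1: MAX(amount) = -133
  account_id=2: MAX(amount) = 200
  account_id=3: MAX(amount) = 392
  account_id=4: MAX(amount) = 195
  account_id=5: MAX(amount) = 260

1 | 195 ; 2 | -133 ; 6 | 392 ; 9 | 260 ; 11 | 200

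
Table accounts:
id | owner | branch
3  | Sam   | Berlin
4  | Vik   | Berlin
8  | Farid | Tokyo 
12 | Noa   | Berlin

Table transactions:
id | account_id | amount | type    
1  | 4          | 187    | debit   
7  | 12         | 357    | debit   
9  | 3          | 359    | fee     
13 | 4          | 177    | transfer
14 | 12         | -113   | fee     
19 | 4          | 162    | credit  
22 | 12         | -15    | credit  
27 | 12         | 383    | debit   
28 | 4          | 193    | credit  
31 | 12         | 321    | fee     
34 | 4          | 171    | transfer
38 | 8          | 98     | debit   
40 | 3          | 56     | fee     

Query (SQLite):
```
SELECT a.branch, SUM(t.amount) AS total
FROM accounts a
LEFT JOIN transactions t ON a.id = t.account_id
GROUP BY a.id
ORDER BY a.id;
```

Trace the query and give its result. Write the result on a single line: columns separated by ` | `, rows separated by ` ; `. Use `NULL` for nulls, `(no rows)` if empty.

LEFT JOIN keeps every accounts row; unmatched ones get NULL for transactions columns.
Group by accounts.id and compute SUM(t.amount). SUM over an all-NULL group is NULL.
  3: ids {9, 40} → SUM(t.amount)=415
  4: ids {1, 13, 19, 28, 34} → SUM(t.amount)=890
  8: ids {38} → SUM(t.amount)=98
  12: ids {7, 14, 22, 27, 31} → SUM(t.amount)=933

Berlin | 415 ; Berlin | 890 ; Tokyo | 98 ; Berlin | 933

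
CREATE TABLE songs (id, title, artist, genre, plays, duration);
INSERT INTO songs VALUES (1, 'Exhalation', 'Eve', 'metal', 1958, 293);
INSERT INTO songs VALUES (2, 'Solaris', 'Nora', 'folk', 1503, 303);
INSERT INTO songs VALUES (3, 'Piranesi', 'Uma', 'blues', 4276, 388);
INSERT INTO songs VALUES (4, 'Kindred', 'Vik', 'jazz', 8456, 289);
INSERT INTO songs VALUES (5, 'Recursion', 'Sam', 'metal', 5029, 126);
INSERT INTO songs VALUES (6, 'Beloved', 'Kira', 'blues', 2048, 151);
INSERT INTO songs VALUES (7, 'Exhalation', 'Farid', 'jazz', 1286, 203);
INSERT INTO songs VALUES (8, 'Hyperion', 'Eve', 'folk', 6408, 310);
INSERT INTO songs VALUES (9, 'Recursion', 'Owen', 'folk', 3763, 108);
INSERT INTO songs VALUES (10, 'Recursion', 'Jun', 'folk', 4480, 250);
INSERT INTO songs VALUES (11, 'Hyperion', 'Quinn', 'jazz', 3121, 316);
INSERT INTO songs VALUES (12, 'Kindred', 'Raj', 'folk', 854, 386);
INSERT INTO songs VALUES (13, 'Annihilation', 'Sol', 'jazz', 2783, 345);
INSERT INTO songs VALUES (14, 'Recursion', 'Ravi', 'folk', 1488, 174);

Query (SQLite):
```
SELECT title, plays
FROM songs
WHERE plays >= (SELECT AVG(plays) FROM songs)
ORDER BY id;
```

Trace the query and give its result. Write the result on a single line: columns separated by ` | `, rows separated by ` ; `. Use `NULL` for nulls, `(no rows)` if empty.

Piranesi | 4276 ; Kindred | 8456 ; Recursion | 5029 ; Hyperion | 6408 ; Recursion | 3763 ; Recursion | 4480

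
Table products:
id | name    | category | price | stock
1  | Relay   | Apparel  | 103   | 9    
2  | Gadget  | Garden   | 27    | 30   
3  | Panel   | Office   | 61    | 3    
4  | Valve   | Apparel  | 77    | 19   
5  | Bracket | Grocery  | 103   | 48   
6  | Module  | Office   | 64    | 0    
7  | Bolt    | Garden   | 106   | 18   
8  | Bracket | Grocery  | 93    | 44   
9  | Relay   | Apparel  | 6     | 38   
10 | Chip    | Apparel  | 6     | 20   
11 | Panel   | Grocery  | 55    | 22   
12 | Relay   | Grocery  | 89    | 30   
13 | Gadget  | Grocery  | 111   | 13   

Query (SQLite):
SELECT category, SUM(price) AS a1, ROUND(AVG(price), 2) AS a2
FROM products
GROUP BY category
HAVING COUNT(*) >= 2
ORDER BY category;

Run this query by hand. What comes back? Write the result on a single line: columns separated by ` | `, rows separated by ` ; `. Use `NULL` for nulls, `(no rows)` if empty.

Apparel | 192 | 48 ; Garden | 133 | 66.5 ; Grocery | 451 | 90.2 ; Office | 125 | 62.5

Group products by category.
Per group compute: SUM(price), ROUND(AVG(price), 2).
HAVING: drop groups with fewer than 2 rows.
  Apparel: ids {1, 4, 9, 10} → SUM(price)=192, ROUND(AVG(price), 2)=48
  Garden: ids {2, 7} → SUM(price)=133, ROUND(AVG(price), 2)=66.5
  Grocery: ids {5, 8, 11, 12, 13} → SUM(price)=451, ROUND(AVG(price), 2)=90.2
  Office: ids {3, 6} → SUM(price)=125, ROUND(AVG(price), 2)=62.5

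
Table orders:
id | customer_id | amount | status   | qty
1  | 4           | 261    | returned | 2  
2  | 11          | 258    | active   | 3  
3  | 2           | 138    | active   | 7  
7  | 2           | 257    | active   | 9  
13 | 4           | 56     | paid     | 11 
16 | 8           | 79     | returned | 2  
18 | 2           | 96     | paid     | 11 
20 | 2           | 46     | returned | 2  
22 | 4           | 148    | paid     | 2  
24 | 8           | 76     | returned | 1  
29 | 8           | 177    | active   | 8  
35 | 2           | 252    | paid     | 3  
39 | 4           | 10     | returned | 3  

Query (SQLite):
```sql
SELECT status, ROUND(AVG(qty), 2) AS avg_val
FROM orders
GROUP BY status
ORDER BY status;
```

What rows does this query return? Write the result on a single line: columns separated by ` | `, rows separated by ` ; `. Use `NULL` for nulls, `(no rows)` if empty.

active | 6.75 ; paid | 6.75 ; returned | 2

Partition orders by status; compute ROUND(AVG(qty), 2) within each group.
  active: ids {2, 3, 7, 29} → ROUND(AVG(qty), 2)=6.75
  paid: ids {13, 18, 22, 35} → ROUND(AVG(qty), 2)=6.75
  returned: ids {1, 16, 20, 24, 39} → ROUND(AVG(qty), 2)=2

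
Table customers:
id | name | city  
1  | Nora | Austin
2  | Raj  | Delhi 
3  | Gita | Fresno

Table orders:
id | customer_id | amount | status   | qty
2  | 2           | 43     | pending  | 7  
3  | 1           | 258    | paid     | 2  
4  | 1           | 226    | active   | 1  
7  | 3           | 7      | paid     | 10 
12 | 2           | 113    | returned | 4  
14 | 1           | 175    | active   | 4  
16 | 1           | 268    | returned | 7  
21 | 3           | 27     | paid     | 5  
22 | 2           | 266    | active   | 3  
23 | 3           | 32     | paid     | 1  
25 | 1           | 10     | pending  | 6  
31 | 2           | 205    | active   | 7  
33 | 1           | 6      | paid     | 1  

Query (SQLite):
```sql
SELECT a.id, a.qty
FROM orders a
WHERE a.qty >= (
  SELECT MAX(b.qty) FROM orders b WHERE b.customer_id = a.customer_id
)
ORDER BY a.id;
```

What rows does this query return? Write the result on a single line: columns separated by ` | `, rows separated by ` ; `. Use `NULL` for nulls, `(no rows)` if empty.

2 | 7 ; 7 | 10 ; 16 | 7 ; 31 | 7

For each orders row a, compute MAX(qty) over rows sharing a.customer_id.
Keep row a if a.qty >= that per-group MAX.
  customer_id=1: MAX(qty) = 7
  customer_id=2: MAX(qty) = 7
  customer_id=3: MAX(qty) = 10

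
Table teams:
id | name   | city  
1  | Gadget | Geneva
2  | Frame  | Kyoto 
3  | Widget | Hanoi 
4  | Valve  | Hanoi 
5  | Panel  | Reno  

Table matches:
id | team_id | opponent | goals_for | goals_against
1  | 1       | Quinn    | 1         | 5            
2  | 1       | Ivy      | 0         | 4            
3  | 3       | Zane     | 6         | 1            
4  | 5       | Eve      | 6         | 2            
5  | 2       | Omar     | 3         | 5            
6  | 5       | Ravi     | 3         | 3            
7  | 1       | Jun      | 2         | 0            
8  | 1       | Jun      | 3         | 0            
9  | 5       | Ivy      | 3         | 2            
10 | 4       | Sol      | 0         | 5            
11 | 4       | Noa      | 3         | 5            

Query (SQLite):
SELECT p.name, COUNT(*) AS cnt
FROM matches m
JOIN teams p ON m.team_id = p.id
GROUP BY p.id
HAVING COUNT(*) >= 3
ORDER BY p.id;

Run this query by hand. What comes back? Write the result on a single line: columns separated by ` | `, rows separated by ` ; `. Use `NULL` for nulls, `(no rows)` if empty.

Join each matches row to its teams via team_id.
Group joined rows by teams.id; compute COUNT(*) per group.
HAVING: keep groups with count ≥ 3.
  1: ids {1, 2, 7, 8} → COUNT(*)=4
  2: ids {5} → COUNT(*)=1
  3: ids {3} → COUNT(*)=1
  4: ids {10, 11} → COUNT(*)=2
  5: ids {4, 6, 9} → COUNT(*)=3

Gadget | 4 ; Panel | 3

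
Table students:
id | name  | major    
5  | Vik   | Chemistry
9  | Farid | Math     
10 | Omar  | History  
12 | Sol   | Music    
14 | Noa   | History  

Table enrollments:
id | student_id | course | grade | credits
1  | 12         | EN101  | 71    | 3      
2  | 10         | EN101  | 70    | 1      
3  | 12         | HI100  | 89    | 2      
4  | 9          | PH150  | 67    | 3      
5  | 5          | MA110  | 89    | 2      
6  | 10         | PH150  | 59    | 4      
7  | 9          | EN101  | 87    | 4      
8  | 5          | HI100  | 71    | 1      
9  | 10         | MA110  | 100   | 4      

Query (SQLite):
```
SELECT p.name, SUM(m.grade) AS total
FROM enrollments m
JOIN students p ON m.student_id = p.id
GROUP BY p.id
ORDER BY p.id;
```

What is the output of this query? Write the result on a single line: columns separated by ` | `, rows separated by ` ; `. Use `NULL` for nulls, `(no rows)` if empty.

Vik | 160 ; Farid | 154 ; Omar | 229 ; Sol | 160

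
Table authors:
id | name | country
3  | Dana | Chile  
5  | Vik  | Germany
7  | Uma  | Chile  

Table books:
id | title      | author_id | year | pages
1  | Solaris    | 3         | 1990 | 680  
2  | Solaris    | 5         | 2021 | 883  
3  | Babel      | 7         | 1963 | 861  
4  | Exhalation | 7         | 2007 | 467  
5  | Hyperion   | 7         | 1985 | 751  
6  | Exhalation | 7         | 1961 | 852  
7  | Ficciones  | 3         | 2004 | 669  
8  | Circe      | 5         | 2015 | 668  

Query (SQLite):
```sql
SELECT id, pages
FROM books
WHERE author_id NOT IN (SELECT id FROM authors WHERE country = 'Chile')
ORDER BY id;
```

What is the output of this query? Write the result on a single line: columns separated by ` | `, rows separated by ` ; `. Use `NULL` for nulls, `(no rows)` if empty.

2 | 883 ; 8 | 668

Inner query: authors.id where country = 'Chile'.
Outer: keep books rows whose author_id is not in that set.
Inner query → {3, 7}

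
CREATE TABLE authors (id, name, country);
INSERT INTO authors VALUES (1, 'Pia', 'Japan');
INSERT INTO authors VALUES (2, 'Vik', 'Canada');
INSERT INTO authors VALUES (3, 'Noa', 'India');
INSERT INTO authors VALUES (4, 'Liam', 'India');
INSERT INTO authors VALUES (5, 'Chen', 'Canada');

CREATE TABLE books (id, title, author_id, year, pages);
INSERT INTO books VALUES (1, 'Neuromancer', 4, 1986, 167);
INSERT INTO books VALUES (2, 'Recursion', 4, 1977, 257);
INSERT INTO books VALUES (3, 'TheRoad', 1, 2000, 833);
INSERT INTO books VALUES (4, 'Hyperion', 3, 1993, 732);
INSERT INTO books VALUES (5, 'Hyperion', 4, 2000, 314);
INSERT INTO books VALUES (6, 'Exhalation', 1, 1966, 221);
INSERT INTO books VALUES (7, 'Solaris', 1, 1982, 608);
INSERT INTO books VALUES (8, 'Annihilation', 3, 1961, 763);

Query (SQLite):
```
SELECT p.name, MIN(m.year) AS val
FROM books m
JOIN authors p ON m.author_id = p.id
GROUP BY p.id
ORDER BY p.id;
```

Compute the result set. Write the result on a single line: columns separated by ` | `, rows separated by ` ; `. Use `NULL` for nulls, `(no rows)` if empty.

Join each books row to its authors via author_id.
Group joined rows by authors.id; compute MIN(m.year) per group.
  1: ids {3, 6, 7} → MIN(m.year)=1966
  3: ids {4, 8} → MIN(m.year)=1961
  4: ids {1, 2, 5} → MIN(m.year)=1977

Pia | 1966 ; Noa | 1961 ; Liam | 1977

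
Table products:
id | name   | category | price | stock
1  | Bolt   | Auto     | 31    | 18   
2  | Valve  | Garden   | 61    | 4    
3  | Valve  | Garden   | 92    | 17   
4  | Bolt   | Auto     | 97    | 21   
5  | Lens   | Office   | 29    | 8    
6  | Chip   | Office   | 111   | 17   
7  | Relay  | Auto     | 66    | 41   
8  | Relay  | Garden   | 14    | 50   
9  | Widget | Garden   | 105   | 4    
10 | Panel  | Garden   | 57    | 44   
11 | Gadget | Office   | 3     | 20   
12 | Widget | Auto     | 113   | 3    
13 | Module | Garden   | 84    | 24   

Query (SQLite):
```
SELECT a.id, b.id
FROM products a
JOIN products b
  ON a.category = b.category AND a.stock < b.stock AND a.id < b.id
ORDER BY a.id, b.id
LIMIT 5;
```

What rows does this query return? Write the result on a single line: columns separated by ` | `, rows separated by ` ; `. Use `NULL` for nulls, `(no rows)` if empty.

1 | 4 ; 1 | 7 ; 2 | 3 ; 2 | 8 ; 2 | 10

Pairs (a,b) with same category, a.stock < b.stock, a.id < b.id.
category groups: Auto:{1,4,7,12} Garden:{2,3,8,9,10,13} Office:{5,6,11}
Ordered by (a.id, b.id); first 5.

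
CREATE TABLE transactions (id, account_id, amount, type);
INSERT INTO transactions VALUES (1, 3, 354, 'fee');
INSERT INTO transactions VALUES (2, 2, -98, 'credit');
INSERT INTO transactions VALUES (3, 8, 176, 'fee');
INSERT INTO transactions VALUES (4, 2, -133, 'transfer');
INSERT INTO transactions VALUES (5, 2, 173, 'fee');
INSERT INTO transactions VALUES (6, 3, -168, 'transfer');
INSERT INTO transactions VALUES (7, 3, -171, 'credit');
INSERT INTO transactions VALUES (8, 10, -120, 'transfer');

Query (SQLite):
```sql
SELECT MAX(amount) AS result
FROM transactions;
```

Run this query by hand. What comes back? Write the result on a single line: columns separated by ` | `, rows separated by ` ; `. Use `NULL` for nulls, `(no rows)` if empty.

All amount values: [354, -98, 176, -133, 173, -168, -171, -120].
MAX of non-NULL values = 354.

354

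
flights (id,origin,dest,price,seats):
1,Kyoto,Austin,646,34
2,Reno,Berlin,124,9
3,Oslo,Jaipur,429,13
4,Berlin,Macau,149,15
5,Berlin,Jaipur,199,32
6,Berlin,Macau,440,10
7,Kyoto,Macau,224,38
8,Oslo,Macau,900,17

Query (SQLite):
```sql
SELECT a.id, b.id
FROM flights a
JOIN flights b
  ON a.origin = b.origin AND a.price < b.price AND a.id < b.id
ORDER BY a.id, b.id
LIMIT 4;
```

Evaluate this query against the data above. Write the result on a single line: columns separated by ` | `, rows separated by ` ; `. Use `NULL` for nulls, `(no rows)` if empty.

3 | 8 ; 4 | 5 ; 4 | 6 ; 5 | 6

Pairs (a,b) with same origin, a.price < b.price, a.id < b.id.
origin groups: Berlin:{4,5,6} Kyoto:{1,7} Oslo:{3,8} Reno:{2}
Ordered by (a.id, b.id); first 4.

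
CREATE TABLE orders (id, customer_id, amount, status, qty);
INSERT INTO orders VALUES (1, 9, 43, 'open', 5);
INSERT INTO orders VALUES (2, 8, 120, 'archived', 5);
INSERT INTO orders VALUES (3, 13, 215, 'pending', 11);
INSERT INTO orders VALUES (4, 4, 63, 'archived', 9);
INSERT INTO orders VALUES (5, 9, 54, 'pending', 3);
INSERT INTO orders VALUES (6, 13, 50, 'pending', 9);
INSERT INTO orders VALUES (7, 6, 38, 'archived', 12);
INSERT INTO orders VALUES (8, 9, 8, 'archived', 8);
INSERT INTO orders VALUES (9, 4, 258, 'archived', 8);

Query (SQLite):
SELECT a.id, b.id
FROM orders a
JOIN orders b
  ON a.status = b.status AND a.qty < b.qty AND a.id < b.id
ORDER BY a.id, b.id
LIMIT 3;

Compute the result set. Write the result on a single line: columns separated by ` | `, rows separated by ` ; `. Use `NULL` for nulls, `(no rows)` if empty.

Pairs (a,b) with same status, a.qty < b.qty, a.id < b.id.
status groups: archived:{2,4,7,8,9} open:{1} pending:{3,5,6}
Ordered by (a.id, b.id); first 3.

2 | 4 ; 2 | 7 ; 2 | 8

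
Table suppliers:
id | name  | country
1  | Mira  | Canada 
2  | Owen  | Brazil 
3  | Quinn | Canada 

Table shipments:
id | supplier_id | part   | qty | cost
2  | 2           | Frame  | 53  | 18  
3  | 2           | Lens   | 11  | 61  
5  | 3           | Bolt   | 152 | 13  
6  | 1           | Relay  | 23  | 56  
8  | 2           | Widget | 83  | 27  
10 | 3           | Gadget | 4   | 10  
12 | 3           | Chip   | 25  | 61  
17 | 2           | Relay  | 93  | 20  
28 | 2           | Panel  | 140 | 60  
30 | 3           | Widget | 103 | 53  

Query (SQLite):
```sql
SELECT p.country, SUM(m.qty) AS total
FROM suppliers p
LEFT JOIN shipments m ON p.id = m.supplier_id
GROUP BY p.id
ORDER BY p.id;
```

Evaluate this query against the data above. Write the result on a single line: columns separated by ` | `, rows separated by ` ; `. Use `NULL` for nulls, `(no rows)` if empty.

LEFT JOIN keeps every suppliers row; unmatched ones get NULL for shipments columns.
Group by suppliers.id and compute SUM(m.qty). SUM over an all-NULL group is NULL.
  1: ids {6} → SUM(m.qty)=23
  2: ids {2, 3, 8, 17, 28} → SUM(m.qty)=380
  3: ids {5, 10, 12, 30} → SUM(m.qty)=284

Canada | 23 ; Brazil | 380 ; Canada | 284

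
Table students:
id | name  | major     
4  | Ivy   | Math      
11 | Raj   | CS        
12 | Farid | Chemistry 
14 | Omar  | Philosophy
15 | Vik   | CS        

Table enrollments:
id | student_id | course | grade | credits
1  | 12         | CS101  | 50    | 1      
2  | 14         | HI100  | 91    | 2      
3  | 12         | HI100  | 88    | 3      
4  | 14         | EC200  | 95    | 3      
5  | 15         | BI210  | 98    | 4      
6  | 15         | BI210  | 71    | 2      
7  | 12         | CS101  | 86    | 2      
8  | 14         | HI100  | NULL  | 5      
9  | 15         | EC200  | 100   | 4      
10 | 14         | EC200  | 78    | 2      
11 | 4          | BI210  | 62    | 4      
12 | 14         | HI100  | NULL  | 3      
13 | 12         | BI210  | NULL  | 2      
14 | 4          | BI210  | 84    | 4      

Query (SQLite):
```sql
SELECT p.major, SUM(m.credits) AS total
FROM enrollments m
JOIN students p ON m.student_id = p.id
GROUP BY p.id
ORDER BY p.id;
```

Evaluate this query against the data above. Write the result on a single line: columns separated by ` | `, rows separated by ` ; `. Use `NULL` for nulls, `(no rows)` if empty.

Join each enrollments row to its students via student_id.
Group joined rows by students.id; compute SUM(m.credits) per group.
  4: ids {11, 14} → SUM(m.credits)=8
  12: ids {1, 3, 7, 13} → SUM(m.credits)=8
  14: ids {2, 4, 8, 10, 12} → SUM(m.credits)=15
  15: ids {5, 6, 9} → SUM(m.credits)=10

Math | 8 ; Chemistry | 8 ; Philosophy | 15 ; CS | 10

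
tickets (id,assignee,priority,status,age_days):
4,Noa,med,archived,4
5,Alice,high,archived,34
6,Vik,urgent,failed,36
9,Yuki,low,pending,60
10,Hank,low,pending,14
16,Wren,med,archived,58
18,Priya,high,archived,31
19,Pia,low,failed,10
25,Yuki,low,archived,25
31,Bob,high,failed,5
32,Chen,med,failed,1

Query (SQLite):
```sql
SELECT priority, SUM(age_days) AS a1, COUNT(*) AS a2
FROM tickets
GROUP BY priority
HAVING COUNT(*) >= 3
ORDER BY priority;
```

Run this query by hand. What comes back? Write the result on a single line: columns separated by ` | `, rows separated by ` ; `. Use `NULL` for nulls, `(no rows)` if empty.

Group tickets by priority.
Per group compute: SUM(age_days), COUNT(*).
HAVING: drop groups with fewer than 3 rows.
  high: ids {5, 18, 31} → SUM(age_days)=70, COUNT(*)=3
  low: ids {9, 10, 19, 25} → SUM(age_days)=109, COUNT(*)=4
  med: ids {4, 16, 32} → SUM(age_days)=63, COUNT(*)=3
  urgent: ids {6} → SUM(age_days)=36, COUNT(*)=1

high | 70 | 3 ; low | 109 | 4 ; med | 63 | 3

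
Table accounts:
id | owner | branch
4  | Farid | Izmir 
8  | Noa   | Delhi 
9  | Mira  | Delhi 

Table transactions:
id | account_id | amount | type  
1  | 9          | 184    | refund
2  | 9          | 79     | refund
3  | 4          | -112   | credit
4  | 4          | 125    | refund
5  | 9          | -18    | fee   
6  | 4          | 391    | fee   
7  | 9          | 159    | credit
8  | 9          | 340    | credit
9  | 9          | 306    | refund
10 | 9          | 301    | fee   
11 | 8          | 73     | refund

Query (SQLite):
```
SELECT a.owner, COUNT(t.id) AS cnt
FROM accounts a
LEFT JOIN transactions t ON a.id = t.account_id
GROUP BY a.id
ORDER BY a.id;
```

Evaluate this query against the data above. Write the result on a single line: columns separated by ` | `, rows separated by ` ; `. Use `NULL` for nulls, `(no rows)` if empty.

LEFT JOIN keeps every accounts row; unmatched ones get NULL for transactions columns.
Group by accounts.id and compute COUNT(t.id). COUNT(col) of an all-NULL group is 0.
  4: ids {3, 4, 6} → COUNT(t.id)=3
  8: ids {11} → COUNT(t.id)=1
  9: ids {1, 2, 5, 7, 8, 9, 10} → COUNT(t.id)=7

Farid | 3 ; Noa | 1 ; Mira | 7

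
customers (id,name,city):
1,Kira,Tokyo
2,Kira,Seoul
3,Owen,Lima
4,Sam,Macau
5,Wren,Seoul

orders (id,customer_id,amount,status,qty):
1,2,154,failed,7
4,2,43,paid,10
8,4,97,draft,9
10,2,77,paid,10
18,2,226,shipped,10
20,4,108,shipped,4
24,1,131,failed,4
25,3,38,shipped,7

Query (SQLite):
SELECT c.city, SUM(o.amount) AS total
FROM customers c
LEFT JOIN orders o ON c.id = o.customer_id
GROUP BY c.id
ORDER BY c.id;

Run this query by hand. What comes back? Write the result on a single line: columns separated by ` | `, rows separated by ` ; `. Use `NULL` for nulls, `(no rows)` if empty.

LEFT JOIN keeps every customers row; unmatched ones get NULL for orders columns.
Group by customers.id and compute SUM(o.amount). SUM over an all-NULL group is NULL.
  1: ids {24} → SUM(o.amount)=131
  2: ids {1, 4, 10, 18} → SUM(o.amount)=500
  3: ids {25} → SUM(o.amount)=38
  4: ids {8, 20} → SUM(o.amount)=205
  5: ids {—} → SUM(o.amount)=NULL

Tokyo | 131 ; Seoul | 500 ; Lima | 38 ; Macau | 205 ; Seoul | NULL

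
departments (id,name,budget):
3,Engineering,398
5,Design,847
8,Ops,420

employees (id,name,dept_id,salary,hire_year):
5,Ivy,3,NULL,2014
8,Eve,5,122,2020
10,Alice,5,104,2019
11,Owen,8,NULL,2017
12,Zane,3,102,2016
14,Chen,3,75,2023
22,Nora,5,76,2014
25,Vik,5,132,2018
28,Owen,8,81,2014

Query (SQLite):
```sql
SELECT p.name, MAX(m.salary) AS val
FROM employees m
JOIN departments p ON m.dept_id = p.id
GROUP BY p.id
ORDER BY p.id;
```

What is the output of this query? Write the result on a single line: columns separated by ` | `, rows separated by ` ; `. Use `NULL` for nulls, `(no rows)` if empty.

Join each employees row to its departments via dept_id.
Group joined rows by departments.id; compute MAX(m.salary) per group.
  3: ids {5, 12, 14} → MAX(m.salary)=102
  5: ids {8, 10, 22, 25} → MAX(m.salary)=132
  8: ids {11, 28} → MAX(m.salary)=81

Engineering | 102 ; Design | 132 ; Ops | 81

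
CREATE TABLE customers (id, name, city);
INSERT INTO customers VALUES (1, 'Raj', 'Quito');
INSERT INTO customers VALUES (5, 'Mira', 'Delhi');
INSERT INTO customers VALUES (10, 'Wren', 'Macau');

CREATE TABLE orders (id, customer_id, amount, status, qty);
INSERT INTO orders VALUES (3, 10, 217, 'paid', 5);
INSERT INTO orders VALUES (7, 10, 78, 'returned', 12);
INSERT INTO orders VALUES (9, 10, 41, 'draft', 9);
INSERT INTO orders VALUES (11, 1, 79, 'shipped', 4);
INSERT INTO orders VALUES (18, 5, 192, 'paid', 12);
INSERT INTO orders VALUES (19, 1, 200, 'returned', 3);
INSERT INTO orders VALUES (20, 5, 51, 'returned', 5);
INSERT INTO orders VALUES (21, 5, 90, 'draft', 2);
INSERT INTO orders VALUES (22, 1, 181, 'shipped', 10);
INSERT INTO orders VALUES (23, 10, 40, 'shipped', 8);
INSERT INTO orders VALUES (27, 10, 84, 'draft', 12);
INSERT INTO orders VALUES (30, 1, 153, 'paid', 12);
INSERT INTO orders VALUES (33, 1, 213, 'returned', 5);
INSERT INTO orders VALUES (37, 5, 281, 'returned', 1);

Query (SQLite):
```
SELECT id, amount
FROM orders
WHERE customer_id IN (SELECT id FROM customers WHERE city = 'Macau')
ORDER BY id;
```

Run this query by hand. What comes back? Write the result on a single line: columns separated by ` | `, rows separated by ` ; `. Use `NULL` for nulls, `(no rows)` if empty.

Inner query: customers.id where city = 'Macau'.
Outer: keep orders rows whose customer_id is in that set.
Inner query → {10}

3 | 217 ; 7 | 78 ; 9 | 41 ; 23 | 40 ; 27 | 84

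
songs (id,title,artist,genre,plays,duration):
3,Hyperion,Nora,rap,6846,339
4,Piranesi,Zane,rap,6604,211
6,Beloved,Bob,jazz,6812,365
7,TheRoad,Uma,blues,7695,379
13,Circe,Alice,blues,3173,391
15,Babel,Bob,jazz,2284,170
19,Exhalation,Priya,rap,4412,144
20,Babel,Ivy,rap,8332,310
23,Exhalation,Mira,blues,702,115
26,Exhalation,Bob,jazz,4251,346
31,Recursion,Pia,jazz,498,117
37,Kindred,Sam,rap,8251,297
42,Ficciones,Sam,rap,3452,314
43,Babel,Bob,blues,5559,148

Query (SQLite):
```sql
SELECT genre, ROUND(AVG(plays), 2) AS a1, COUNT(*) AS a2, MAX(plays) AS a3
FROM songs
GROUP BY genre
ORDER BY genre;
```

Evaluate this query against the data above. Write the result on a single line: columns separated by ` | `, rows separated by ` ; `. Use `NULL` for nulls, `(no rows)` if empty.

Group songs by genre.
Per group compute: ROUND(AVG(plays), 2), COUNT(*), MAX(plays).
  blues: ids {7, 13, 23, 43} → ROUND(AVG(plays), 2)=4282.25, COUNT(*)=4, MAX(plays)=7695
  jazz: ids {6, 15, 26, 31} → ROUND(AVG(plays), 2)=3461.25, COUNT(*)=4, MAX(plays)=6812
  rap: ids {3, 4, 19, 20, 37, 42} → ROUND(AVG(plays), 2)=6316.17, COUNT(*)=6, MAX(plays)=8332

blues | 4282.25 | 4 | 7695 ; jazz | 3461.25 | 4 | 6812 ; rap | 6316.17 | 6 | 8332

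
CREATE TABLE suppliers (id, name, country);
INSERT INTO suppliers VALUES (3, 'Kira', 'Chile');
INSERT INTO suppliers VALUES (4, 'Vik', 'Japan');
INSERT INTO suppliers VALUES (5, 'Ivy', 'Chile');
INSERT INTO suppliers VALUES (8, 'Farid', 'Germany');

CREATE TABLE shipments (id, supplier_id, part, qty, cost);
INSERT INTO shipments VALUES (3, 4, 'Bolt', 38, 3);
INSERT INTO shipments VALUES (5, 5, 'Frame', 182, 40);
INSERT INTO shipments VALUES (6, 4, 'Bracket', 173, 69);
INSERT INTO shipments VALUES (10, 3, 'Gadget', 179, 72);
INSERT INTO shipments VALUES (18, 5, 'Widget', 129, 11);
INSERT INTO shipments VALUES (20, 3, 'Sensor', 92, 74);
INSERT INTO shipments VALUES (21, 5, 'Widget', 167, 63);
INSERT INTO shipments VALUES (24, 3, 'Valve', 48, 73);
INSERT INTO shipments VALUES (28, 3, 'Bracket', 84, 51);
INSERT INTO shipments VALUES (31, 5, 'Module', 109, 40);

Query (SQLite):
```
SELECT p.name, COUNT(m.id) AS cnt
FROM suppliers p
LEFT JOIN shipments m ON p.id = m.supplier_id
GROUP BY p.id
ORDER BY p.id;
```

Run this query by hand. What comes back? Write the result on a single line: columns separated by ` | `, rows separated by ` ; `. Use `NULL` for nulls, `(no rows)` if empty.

LEFT JOIN keeps every suppliers row; unmatched ones get NULL for shipments columns.
Group by suppliers.id and compute COUNT(m.id). COUNT(col) of an all-NULL group is 0.
  3: ids {10, 20, 24, 28} → COUNT(m.id)=4
  4: ids {3, 6} → COUNT(m.id)=2
  5: ids {5, 18, 21, 31} → COUNT(m.id)=4
  8: ids {—} → COUNT(m.id)=0

Kira | 4 ; Vik | 2 ; Ivy | 4 ; Farid | 0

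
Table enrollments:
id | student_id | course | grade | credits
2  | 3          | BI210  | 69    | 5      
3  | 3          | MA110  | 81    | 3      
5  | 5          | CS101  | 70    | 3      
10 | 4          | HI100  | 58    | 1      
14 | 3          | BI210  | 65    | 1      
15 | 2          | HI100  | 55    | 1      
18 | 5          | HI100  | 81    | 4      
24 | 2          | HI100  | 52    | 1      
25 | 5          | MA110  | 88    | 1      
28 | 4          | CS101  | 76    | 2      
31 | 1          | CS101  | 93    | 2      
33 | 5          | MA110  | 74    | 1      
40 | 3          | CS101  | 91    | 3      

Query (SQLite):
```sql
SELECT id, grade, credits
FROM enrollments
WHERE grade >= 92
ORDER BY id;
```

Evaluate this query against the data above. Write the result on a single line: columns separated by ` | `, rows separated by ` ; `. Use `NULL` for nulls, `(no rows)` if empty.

grade >= 92: ids {31}

31 | 93 | 2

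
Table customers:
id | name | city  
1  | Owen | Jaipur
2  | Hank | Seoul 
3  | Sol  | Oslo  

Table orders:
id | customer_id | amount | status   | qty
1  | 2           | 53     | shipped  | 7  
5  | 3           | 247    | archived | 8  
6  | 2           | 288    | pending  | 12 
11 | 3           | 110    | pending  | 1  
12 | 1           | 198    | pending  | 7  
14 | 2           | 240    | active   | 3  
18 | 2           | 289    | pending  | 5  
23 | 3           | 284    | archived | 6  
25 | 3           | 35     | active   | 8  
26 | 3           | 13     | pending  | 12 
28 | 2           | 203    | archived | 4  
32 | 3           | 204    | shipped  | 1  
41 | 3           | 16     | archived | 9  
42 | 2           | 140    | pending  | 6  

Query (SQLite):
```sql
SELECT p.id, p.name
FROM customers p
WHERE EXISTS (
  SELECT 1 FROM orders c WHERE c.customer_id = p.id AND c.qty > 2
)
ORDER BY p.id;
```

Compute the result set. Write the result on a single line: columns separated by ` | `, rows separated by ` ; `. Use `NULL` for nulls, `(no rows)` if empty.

1 | Owen ; 2 | Hank ; 3 | Sol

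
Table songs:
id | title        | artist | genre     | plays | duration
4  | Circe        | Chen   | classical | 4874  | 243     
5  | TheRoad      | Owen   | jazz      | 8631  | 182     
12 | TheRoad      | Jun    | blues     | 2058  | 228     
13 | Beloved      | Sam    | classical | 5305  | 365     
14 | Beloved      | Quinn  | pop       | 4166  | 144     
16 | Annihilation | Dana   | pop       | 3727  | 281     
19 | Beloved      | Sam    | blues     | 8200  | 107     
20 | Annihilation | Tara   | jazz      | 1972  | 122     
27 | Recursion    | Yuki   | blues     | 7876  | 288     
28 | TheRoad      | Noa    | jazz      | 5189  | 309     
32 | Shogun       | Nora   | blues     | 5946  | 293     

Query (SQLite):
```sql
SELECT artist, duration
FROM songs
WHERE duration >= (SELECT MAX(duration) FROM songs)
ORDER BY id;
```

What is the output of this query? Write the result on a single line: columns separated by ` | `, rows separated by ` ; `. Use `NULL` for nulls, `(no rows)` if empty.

Sam | 365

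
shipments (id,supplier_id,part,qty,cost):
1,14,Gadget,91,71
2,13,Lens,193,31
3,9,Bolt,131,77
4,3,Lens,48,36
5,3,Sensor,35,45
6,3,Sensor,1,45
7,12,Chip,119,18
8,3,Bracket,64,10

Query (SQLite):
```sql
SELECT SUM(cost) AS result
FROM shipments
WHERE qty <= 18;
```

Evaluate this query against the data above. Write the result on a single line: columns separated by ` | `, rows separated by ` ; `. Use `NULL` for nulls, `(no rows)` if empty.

Rows where qty <= 18 → cost values: [45].
SUM of non-NULL values = 45.

45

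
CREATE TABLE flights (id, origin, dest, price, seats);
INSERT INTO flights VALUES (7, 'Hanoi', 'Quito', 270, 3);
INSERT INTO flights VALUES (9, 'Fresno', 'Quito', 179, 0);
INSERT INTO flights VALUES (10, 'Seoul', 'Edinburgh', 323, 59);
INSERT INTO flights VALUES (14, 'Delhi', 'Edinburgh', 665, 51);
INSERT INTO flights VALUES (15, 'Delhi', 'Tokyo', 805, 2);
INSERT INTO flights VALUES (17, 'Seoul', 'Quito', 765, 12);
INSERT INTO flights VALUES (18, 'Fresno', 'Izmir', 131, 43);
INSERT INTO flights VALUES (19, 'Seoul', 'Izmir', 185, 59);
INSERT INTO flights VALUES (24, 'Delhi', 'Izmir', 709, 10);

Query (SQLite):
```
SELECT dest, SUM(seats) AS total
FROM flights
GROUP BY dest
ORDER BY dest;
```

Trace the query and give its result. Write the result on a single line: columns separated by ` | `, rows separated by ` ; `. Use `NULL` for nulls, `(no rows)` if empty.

Partition flights by dest; compute SUM(seats) within each group.
  Edinburgh: ids {10, 14} → SUM(seats)=110
  Izmir: ids {18, 19, 24} → SUM(seats)=112
  Quito: ids {7, 9, 17} → SUM(seats)=15
  Tokyo: ids {15} → SUM(seats)=2

Edinburgh | 110 ; Izmir | 112 ; Quito | 15 ; Tokyo | 2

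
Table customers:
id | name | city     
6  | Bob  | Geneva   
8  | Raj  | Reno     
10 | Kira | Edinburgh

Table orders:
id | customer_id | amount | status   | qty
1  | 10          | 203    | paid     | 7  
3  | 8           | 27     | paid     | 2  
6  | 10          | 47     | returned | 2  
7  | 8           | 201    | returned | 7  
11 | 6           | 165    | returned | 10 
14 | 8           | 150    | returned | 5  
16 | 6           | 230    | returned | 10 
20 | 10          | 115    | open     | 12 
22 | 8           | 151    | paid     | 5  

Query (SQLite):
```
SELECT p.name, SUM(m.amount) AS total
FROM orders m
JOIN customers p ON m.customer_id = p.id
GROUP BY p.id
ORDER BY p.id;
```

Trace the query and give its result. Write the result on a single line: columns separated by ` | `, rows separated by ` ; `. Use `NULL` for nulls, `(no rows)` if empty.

Bob | 395 ; Raj | 529 ; Kira | 365

Join each orders row to its customers via customer_id.
Group joined rows by customers.id; compute SUM(m.amount) per group.
  6: ids {11, 16} → SUM(m.amount)=395
  8: ids {3, 7, 14, 22} → SUM(m.amount)=529
  10: ids {1, 6, 20} → SUM(m.amount)=365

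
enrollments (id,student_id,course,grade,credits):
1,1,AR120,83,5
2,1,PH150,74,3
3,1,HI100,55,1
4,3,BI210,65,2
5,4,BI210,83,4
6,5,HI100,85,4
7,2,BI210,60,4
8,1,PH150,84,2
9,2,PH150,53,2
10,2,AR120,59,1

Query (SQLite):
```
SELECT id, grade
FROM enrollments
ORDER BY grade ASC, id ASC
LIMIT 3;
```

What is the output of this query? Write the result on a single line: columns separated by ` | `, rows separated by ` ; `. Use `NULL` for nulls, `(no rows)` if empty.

9 | 53 ; 3 | 55 ; 10 | 59

Sort by grade asc, tiebreak id asc: (53, id=9), (55, id=3), (59, id=10), (60, id=7), (65, id=4), (74, id=2) …. Take first 3.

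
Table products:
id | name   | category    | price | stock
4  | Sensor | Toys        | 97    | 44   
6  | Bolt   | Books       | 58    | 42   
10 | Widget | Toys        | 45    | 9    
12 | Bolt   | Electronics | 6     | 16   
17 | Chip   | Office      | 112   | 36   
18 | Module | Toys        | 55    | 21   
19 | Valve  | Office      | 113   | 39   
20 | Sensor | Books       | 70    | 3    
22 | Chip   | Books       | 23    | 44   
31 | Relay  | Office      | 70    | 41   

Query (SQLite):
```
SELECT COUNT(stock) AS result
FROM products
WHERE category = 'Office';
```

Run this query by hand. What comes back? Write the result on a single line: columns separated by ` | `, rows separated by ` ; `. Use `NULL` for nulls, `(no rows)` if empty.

Rows where category='Office' → stock values: [36, 39, 41].
COUNT(stock) counts non-NULL values → 3.

3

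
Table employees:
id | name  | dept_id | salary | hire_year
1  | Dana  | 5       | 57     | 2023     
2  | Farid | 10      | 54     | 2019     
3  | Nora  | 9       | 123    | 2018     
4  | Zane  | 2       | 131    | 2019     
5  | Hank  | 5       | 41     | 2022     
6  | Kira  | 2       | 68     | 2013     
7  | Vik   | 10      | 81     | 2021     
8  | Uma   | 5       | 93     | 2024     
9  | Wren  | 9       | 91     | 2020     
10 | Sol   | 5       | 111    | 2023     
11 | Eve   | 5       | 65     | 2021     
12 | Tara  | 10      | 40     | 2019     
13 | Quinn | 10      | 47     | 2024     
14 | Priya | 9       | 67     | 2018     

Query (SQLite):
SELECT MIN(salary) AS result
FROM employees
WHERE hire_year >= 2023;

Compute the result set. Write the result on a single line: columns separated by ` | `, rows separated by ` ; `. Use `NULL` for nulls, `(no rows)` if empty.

Rows where hire_year >= 2023 → salary values: [57, 93, 111, 47].
MIN of non-NULL values = 47.

47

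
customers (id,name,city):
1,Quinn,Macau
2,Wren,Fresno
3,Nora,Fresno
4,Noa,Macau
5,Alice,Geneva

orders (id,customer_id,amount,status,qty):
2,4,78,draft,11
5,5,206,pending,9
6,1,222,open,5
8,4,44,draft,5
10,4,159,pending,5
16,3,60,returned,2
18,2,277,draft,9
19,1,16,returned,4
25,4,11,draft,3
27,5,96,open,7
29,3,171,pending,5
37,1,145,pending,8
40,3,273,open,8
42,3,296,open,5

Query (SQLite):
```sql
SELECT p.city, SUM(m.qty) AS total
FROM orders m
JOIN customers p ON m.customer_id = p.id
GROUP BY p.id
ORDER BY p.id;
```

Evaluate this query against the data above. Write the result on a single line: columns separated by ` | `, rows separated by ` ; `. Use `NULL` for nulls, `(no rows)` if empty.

Join each orders row to its customers via customer_id.
Group joined rows by customers.id; compute SUM(m.qty) per group.
  1: ids {6, 19, 37} → SUM(m.qty)=17
  2: ids {18} → SUM(m.qty)=9
  3: ids {16, 29, 40, 42} → SUM(m.qty)=20
  4: ids {2, 8, 10, 25} → SUM(m.qty)=24
  5: ids {5, 27} → SUM(m.qty)=16

Macau | 17 ; Fresno | 9 ; Fresno | 20 ; Macau | 24 ; Geneva | 16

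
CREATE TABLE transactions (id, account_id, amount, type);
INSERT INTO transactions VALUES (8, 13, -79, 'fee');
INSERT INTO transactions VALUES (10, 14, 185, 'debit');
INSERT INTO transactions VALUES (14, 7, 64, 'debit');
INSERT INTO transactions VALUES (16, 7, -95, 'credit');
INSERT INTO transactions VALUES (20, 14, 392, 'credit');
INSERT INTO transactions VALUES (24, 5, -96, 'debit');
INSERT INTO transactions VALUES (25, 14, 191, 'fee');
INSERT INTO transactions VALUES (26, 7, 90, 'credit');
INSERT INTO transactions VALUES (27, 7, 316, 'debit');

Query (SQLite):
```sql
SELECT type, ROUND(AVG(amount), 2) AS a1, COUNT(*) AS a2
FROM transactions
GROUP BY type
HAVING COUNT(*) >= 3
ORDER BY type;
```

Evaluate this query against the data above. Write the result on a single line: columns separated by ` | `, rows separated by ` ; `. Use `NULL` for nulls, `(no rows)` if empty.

credit | 129 | 3 ; debit | 117.25 | 4

Group transactions by type.
Per group compute: ROUND(AVG(amount), 2), COUNT(*).
HAVING: drop groups with fewer than 3 rows.
  credit: ids {16, 20, 26} → ROUND(AVG(amount), 2)=129, COUNT(*)=3
  debit: ids {10, 14, 24, 27} → ROUND(AVG(amount), 2)=117.25, COUNT(*)=4
  fee: ids {8, 25} → ROUND(AVG(amount), 2)=56, COUNT(*)=2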